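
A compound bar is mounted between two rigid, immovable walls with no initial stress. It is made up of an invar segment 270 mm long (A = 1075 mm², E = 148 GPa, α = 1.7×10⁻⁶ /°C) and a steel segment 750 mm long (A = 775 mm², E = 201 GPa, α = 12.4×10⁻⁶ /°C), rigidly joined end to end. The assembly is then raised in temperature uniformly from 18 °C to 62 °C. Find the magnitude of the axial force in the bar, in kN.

P ≈ 65.9 kN (compressive)

Free thermal expansion of the whole bar: Σ αᵢΔT Lᵢ = 1.7×10⁻⁶×44×270 + 12.4×10⁻⁶×44×750 = 0.4294 mm.
The rigid supports impose zero overall length change; the single axial force P common to all segments must satisfy P Σ Lᵢ/(AᵢEᵢ) = δ_free.
The series flexibility is Σ Lᵢ/(AᵢEᵢ) = 270/(1075×148×10³) + 750/(775×201×10³) = 6.512×10⁻⁶ mm/N.
P = 0.4294 / 6.512×10⁻⁶ = 65940 N = 65.94 kN, compressive.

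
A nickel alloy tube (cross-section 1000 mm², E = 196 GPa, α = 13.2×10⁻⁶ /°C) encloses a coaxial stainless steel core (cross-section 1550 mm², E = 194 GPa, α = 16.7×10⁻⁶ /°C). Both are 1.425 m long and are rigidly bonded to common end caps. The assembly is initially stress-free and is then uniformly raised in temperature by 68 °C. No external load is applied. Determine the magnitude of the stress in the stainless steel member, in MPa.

The stainless steel has the larger α, so on heating it would change length more than the nickel alloy if both were free. The rigid plates force a common final length, so the stainless steel is put into compression and the nickel alloy into tension, with equal and opposite forces P (no external load).
Compatibility of the two members (thermal + elastic change equal): (α₁ − α₂)ΔT = P·[1/(A₁E₁) + 1/(A₂E₂)].
|α₁ − α₂|·ΔT = 3.5×10⁻⁶ × 68 = 0.000238.
1/(A₁E₁) + 1/(A₂E₂) = 1/(1000×196×10³) + 1/(1550×194×10³) = 8.428×10⁻⁹ N⁻¹.
P = 0.000238 / 8.428×10⁻⁹ = 28240 N = 28.24 kN.
σ_{stainless steel} = P/A₂ = 28240/1550 = 18.22 MPa, compressive.

σ ≈ 18.2 MPa (compressive)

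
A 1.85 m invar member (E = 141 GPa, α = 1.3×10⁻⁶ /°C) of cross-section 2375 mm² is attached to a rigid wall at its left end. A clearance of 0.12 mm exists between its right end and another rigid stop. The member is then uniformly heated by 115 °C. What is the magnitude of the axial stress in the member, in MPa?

Unrestrained expansion: δ_free = αΔT L = 1.3×10⁻⁶ × 115 × 1850 = 0.2766 mm.
After closing the 0.12 mm clearance, 0.2766 − 0.12 = 0.1566 mm of expansion remains to be suppressed by the wall.
Compatibility: PL/(AE) = 0.1566 mm, so σ = P/A = E × (0.1566/1850) = 11.93 MPa.

σ ≈ 11.9 MPa (compressive)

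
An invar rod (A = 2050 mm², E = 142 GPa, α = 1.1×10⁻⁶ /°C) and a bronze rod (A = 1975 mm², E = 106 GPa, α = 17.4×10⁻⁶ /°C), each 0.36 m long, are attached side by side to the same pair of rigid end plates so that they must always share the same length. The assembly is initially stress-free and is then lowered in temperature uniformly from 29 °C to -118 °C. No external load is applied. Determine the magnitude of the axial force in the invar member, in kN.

The bronze has the larger α, so on cooling it would change length more than the invar if both were free. The rigid plates force a common final length, so the bronze is put into tension and the invar into compression, with equal and opposite forces P (no external load).
Equating the net (thermal + elastic) strains gives |α₁ − α₂|·ΔT = P·[1/(A₁E₁) + 1/(A₂E₂)].
|α₁ − α₂|·ΔT = 16.3×10⁻⁶ × 147 = 0.002396.
1/(A₁E₁) + 1/(A₂E₂) = 1/(2050×142×10³) + 1/(1975×106×10³) = 8.212×10⁻⁹ N⁻¹.
So P = 0.002396 / 8.212×10⁻⁹ = 291.8 kN.

P ≈ 292 kN (compressive in the invar)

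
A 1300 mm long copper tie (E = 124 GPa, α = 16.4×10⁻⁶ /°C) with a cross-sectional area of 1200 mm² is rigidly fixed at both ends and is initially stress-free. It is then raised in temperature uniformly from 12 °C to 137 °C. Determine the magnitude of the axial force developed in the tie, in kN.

P ≈ 305 kN (compressive)

The ends cannot move, so σ = EαΔT = 124×10³ × 16.4×10⁻⁶ × 125 = 254.2 MPa.
Then P = σA = 254.2 × 1200 mm² = 305 kN, compressive.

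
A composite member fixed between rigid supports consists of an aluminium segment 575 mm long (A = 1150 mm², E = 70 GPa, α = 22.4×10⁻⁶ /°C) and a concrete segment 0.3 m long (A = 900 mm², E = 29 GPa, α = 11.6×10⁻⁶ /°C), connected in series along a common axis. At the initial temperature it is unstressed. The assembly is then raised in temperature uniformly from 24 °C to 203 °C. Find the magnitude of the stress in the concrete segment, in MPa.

σ ≈ 175 MPa (compressive)

Free thermal expansion of the whole bar: Σ αᵢΔT Lᵢ = 22.4×10⁻⁶×179×575 + 11.6×10⁻⁶×179×300 = 2.928 mm.
The walls prevent any net length change, so an axial force P (same in every segment) develops. Compatibility: P · Σ Lᵢ/(AᵢEᵢ) = δ_free.
Σ Lᵢ/(AᵢEᵢ) = 575/(1150×70×10³) + 300/(900×29×10³) = 1.864×10⁻⁵ mm/N.
Hence P = δ_free / Σ(L/AE) = 2.928/1.864×10⁻⁵ = 157.1 kN (compressive).
σ_{concrete} = P / A = 157100 / 900 = 174.6 MPa.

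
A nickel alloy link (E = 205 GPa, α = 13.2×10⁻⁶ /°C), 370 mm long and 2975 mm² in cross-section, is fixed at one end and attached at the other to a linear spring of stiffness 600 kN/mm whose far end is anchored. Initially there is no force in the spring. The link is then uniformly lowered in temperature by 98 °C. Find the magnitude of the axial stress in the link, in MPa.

Free thermal contraction: δ_free = αΔT L = 13.2×10⁻⁶ × 98 × 370 = 0.4786 mm.
With a force P in the spring, the elastic change of the link is PL/(AE) and that of the spring is P/k; compatibility requires their sum to equal δ_free.
So P = δ_free / [L/(AE) + 1/k] = 0.4786 / [ 370/(2975×205×10³) + 1/(600×10³) ].
P = 0.4786 / 2.273×10⁻⁶ = 210500 N.
σ = P/A = 210500/2975 = 70.77 MPa.

σ ≈ 70.8 MPa (tensile)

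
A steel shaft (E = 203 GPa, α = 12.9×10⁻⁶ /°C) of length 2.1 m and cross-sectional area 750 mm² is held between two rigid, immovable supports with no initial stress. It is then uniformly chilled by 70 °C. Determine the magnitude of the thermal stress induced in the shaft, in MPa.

Because both ends are immovable the net strain is zero, and the suppressed thermal strain is αΔT = 12.9×10⁻⁶ × 70 = 903×10⁻⁶.
The stress required to suppress this strain is σ = Eε = 203×10³ × 903×10⁻⁶ = 183.3 MPa, tensile since the shaft is trying to contract.

σ ≈ 183 MPa (tensile)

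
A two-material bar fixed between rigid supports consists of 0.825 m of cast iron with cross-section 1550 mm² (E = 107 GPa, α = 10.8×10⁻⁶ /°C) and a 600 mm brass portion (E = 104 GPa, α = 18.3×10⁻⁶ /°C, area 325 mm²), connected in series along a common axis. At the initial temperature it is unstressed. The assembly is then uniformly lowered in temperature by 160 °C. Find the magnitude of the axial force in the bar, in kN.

Free thermal contraction of the whole bar: Σ αᵢΔT Lᵢ = 10.8×10⁻⁶×160×825 + 18.3×10⁻⁶×160×600 = 3.182 mm.
Since the ends are fixed, an axial force P builds up, equal in every segment, with P · Σ Lᵢ/(AᵢEᵢ) = δ_free.
Σ Lᵢ/(AᵢEᵢ) = 825/(1550×107×10³) + 600/(325×104×10³) = 2.273×10⁻⁵ mm/N.
Hence P = δ_free / Σ(L/AE) = 3.182/2.273×10⁻⁵ = 140 kN (tensile).

P ≈ 140 kN (tensile)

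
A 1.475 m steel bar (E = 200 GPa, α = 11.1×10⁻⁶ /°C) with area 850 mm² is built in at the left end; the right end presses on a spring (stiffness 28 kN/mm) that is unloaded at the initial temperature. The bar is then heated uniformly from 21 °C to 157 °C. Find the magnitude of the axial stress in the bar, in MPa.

If the spring were absent the bar would lengthen by αΔT L = 11.1×10⁻⁶ × 136 × 1475 = 2.227 mm.
Let P be the compressive force at the spring. The bar shortens elastically by PL/(AE) and the spring compresses by P/k; together these equal δ_free.
P [ L/(AE) + 1/k ] = δ_free → P [ 1475/(850×200×10³) + 1/(28×10³) ] = 2.227.
P = 2.227 / 4.439×10⁻⁵ = 50160 N.
σ = P/A = 50160/850 = 59.01 MPa.

σ ≈ 59 MPa (compressive)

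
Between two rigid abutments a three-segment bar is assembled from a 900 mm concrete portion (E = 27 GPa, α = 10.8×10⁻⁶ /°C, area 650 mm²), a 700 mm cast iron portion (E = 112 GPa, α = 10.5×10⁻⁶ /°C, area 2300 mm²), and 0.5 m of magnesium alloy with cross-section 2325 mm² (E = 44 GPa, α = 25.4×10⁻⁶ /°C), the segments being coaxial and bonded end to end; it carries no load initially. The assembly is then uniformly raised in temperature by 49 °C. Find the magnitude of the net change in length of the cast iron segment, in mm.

With the walls removed the bar would change length by δ_free = Σ αᵢΔT Lᵢ = 10.8×10⁻⁶×49×900 + 10.5×10⁻⁶×49×700 + 25.4×10⁻⁶×49×500 = 1.459 mm.
Since the ends are fixed, an axial force P builds up, equal in every segment, with P · Σ Lᵢ/(AᵢEᵢ) = δ_free.
Σ Lᵢ/(AᵢEᵢ) = 900/(650×27×10³) + 700/(2300×112×10³) + 500/(2325×44×10³) = 5.889×10⁻⁵ mm/N.
P = 1.459 / 5.889×10⁻⁵ = 24770 N = 24.77 kN, compressive.
For the cast iron segment, free thermal change = 10.5×10⁻⁶×49×700 = 0.3601 mm and elastic change from P = 24770×700/(2300×112×10³) = 0.06731 mm; these oppose, so the net change is 0.293 mm (segment lengthens).

|ΔL| ≈ 0.293 mm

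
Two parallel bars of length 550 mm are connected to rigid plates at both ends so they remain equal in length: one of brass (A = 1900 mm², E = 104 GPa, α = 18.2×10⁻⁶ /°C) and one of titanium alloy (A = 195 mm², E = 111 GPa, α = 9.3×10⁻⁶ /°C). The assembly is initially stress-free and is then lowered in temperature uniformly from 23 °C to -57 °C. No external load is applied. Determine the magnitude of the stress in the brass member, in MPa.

Both members must finish at the same length. With the larger α, the brass tends to over-contract; the plates restrain it, putting the brass in tension and the titanium alloy in compression. With no external load the two internal forces are equal and opposite, magnitude P.
Compatibility of the two members (thermal + elastic change equal): (α₁ − α₂)ΔT = P·[1/(A₁E₁) + 1/(A₂E₂)].
|α₁ − α₂|·ΔT = 8.9×10⁻⁶ × 80 = 0.000712.
1/(A₁E₁) + 1/(A₂E₂) = 1/(1900×104×10³) + 1/(195×111×10³) = 5.126×10⁻⁸ N⁻¹.
P = 0.000712 / 5.126×10⁻⁸ = 13890 N = 13.89 kN.
σ_{brass} = P/A₁ = 13890/1900 = 7.31 MPa, tensile.

σ ≈ 7.31 MPa (tensile)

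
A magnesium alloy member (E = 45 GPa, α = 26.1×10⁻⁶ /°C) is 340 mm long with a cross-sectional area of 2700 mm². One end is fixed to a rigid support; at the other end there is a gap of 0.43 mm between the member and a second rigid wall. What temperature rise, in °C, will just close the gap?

The gap closes when αΔT L = 0.43 mm, since the member is still unstressed at that instant.
ΔT = 0.43 / (26.1×10⁻⁶ × 340) = 48.46 °C.

ΔT ≈ 48.5 °C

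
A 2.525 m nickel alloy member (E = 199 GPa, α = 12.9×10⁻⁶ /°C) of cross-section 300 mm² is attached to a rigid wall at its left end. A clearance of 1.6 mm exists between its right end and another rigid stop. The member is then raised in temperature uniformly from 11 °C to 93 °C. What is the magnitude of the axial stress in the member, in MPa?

σ ≈ 84.4 MPa (compressive)

If the wall were absent the member would grow by αΔT L = 12.9×10⁻⁶ × 82 × 2525 = 2.671 mm.
This exceeds the 1.6 mm gap, so the wall pushes back. The portion of expansion that must be recovered elastically is δ_free − gap = 2.671 − 1.6 = 1.071 mm.
Compatibility: PL/(AE) = 1.071 mm, so σ = P/A = E × (1.071/2525) = 84.4 MPa.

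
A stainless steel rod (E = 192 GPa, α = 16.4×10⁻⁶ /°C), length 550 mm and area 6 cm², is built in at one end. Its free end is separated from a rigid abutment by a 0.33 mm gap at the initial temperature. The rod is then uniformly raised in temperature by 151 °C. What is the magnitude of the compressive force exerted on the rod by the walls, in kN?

If the wall were absent the rod would grow by αΔT L = 16.4×10⁻⁶ × 151 × 550 = 1.362 mm.
This exceeds the 0.33 mm gap, so the wall pushes back. The portion of expansion that must be recovered elastically is δ_free − gap = 1.362 − 0.33 = 1.032 mm.
Compatibility: PL/(AE) = 1.032 mm, so σ = P/A = E × (1.032/550) = 360.3 MPa.
Force on the wall = σA = 360.3 × 600 mm² = 216.2 kN.

P ≈ 216 kN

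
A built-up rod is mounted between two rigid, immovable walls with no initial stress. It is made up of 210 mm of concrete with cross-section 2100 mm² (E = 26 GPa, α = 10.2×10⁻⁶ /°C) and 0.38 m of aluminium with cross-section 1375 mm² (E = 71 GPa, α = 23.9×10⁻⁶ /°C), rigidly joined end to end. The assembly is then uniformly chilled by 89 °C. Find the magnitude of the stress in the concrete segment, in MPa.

Free thermal contraction of the whole bar: Σ αᵢΔT Lᵢ = 10.2×10⁻⁶×89×210 + 23.9×10⁻⁶×89×380 = 0.9989 mm.
The rigid supports impose zero overall length change; the single axial force P common to all segments must satisfy P Σ Lᵢ/(AᵢEᵢ) = δ_free.
Σ Lᵢ/(AᵢEᵢ) = 210/(2100×26×10³) + 380/(1375×71×10³) = 7.739×10⁻⁶ mm/N.
P = 0.9989 / 7.739×10⁻⁶ = 129100 N = 129.1 kN, tensile.
σ_{concrete} = P / A = 129100 / 2100 = 61.47 MPa.

σ ≈ 61.5 MPa (tensile)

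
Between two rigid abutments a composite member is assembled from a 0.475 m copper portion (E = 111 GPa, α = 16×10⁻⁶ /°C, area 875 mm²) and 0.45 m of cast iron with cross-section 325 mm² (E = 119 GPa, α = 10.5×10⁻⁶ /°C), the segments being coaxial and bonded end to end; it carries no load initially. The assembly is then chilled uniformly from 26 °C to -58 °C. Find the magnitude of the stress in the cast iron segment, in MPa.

σ ≈ 193 MPa (tensile)

With the walls removed the bar would change length by δ_free = Σ αᵢΔT Lᵢ = 16×10⁻⁶×84×475 + 10.5×10⁻⁶×84×450 = 1.035 mm.
Since the ends are fixed, an axial force P builds up, equal in every segment, with P · Σ Lᵢ/(AᵢEᵢ) = δ_free.
The series flexibility is Σ Lᵢ/(AᵢEᵢ) = 475/(875×111×10³) + 450/(325×119×10³) = 1.653×10⁻⁵ mm/N.
So P = 1.035 / 1.653×10⁻⁵ = 62.65 kN, tensile.
σ_{cast iron} = P / A = 62650 / 325 = 192.8 MPa.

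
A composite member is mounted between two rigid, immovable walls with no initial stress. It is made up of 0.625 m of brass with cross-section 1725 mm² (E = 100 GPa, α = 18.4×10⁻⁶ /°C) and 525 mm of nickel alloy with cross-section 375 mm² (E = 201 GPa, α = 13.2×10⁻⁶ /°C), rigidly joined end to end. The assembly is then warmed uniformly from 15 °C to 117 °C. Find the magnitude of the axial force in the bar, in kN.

P ≈ 178 kN (compressive)

With the walls removed the bar would change length by δ_free = Σ αᵢΔT Lᵢ = 18.4×10⁻⁶×102×625 + 13.2×10⁻⁶×102×525 = 1.88 mm.
The walls prevent any net length change, so an axial force P (same in every segment) develops. Compatibility: P · Σ Lᵢ/(AᵢEᵢ) = δ_free.
The series flexibility is Σ Lᵢ/(AᵢEᵢ) = 625/(1725×100×10³) + 525/(375×201×10³) = 1.059×10⁻⁵ mm/N.
Hence P = δ_free / Σ(L/AE) = 1.88/1.059×10⁻⁵ = 177.5 kN (compressive).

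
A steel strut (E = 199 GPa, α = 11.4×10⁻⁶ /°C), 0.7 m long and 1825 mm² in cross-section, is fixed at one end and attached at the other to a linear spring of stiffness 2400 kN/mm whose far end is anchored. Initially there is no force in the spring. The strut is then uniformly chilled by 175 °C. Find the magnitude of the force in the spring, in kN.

P ≈ 596 kN

If the spring were absent the strut would shorten by αΔT L = 11.4×10⁻⁶ × 175 × 700 = 1.396 mm.
With a force P in the spring, the elastic change of the strut is PL/(AE) and that of the spring is P/k; compatibility requires their sum to equal δ_free.
P [ L/(AE) + 1/k ] = δ_free → P [ 700/(1825×199×10³) + 1/(2400×10³) ] = 1.396.
P = 1.396 / 2.344×10⁻⁶ = 595700 N.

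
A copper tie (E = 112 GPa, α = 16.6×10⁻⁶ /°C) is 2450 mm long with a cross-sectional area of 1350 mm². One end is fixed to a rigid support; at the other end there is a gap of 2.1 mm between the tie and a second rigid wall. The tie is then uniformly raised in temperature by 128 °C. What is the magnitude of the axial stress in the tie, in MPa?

If the wall were absent the tie would grow by αΔT L = 16.6×10⁻⁶ × 128 × 2450 = 5.206 mm.
The gap closes (δ_free > 2.1 mm) and the wall then resists a further 5.206 − 2.1 = 3.106 mm of expansion.
That suppressed elongation corresponds to σ = E·Δ/L = 112×10³ × 3.106/2450 = 142 MPa.

σ ≈ 142 MPa (compressive)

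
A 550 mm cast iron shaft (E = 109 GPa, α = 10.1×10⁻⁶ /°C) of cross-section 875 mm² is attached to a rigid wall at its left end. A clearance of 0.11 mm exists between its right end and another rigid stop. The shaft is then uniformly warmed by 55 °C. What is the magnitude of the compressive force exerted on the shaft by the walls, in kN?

P ≈ 33.9 kN

Unrestrained expansion: δ_free = αΔT L = 10.1×10⁻⁶ × 55 × 550 = 0.3055 mm.
This exceeds the 0.11 mm gap, so the wall pushes back. The portion of expansion that must be recovered elastically is δ_free − gap = 0.3055 − 0.11 = 0.1955 mm.
So σ = E(δ_free − g)/L = 109×10³ × 0.1955/550 = 38.75 MPa.
Force on the wall = σA = 38.75 × 875 mm² = 33.91 kN.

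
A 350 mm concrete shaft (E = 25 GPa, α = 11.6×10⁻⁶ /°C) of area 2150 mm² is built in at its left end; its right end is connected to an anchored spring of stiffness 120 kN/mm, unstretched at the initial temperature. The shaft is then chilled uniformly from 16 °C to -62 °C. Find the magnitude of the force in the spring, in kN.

If the spring were absent the shaft would shorten by αΔT L = 11.6×10⁻⁶ × 78 × 350 = 0.3167 mm.
With a force P in the spring, the elastic change of the shaft is PL/(AE) and that of the spring is P/k; compatibility requires their sum to equal δ_free.
So P = δ_free / [L/(AE) + 1/k] = 0.3167 / [ 350/(2150×25×10³) + 1/(120×10³) ].
P = 0.3167 / 1.484×10⁻⁵ = 21330 N.

P ≈ 21.3 kN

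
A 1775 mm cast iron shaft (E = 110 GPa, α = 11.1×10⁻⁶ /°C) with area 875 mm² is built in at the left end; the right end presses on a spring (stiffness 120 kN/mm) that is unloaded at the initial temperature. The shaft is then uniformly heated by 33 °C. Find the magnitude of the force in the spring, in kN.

P ≈ 24.3 kN

If the spring were absent the shaft would lengthen by αΔT L = 11.1×10⁻⁶ × 33 × 1775 = 0.6502 mm.
Let P be the compressive force at the spring. The shaft shortens elastically by PL/(AE) and the spring compresses by P/k; together these equal δ_free.
So P = δ_free / [L/(AE) + 1/k] = 0.6502 / [ 1775/(875×110×10³) + 1/(120×10³) ].
P = 0.6502 / 2.677×10⁻⁵ = 24280 N.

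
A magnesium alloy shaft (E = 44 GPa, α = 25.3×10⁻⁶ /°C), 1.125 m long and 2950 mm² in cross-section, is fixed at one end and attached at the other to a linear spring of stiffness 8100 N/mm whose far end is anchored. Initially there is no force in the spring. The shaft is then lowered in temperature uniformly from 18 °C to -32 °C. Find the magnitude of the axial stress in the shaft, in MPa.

σ ≈ 3.65 MPa (tensile)

If the spring were absent the shaft would shorten by αΔT L = 25.3×10⁻⁶ × 50 × 1125 = 1.423 mm.
With a force P in the spring, the elastic change of the shaft is PL/(AE) and that of the spring is P/k; compatibility requires their sum to equal δ_free.
P [ L/(AE) + 1/k ] = δ_free → P [ 1125/(2950×44×10³) + 1/(8100) ] = 1.423.
P = 1.423 / 0.0001321 = 10770 N.
σ = P/A = 10770/2950 = 3.651 MPa.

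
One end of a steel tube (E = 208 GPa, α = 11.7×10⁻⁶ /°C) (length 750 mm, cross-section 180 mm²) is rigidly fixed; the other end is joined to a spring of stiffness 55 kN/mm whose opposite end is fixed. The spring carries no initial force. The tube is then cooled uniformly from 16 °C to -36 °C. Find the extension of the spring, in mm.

If the spring were absent the tube would shorten by αΔT L = 11.7×10⁻⁶ × 52 × 750 = 0.4563 mm.
Let P be the tensile force in the spring. The tube extends elastically by PL/(AE) and the spring stretches by P/k; together these equal δ_free.
So P = δ_free / [L/(AE) + 1/k] = 0.4563 / [ 750/(180×208×10³) + 1/(55×10³) ].
P = 0.4563 / 3.821×10⁻⁵ = 11940 N.
Spring extension = P/k = 11940/(55×10³) = 0.2171 mm.

δ ≈ 0.217 mm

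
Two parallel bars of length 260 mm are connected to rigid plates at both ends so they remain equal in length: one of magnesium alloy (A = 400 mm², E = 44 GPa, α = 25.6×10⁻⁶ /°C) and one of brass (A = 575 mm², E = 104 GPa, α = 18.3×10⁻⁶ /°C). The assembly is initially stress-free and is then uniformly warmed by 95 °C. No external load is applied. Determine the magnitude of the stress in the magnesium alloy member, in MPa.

σ ≈ 23.6 MPa (compressive)

The magnesium alloy has the larger α, so on heating it would change length more than the brass if both were free. The rigid plates force a common final length, so the magnesium alloy is put into compression and the brass into tension, with equal and opposite forces P (no external load).
Compatibility of the two members (thermal + elastic change equal): (α₁ − α₂)ΔT = P·[1/(A₁E₁) + 1/(A₂E₂)].
|α₁ − α₂|·ΔT = 7.3×10⁻⁶ × 95 = 0.0006935.
1/(A₁E₁) + 1/(A₂E₂) = 1/(400×44×10³) + 1/(575×104×10³) = 7.354×10⁻⁸ N⁻¹.
So P = 0.0006935 / 7.354×10⁻⁸ = 9.43 kN.
σ_{magnesium alloy} = P/A₁ = 9430/400 = 23.58 MPa, compressive.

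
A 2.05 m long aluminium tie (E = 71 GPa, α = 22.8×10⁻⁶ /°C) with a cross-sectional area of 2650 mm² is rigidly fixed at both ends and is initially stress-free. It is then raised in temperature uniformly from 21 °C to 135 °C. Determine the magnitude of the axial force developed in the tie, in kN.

Full restraint means ε = 0, so the stress is σ = EαΔT = 71×10³ × 22.8×10⁻⁶ × 114 = 184.5 MPa.
Then P = σA = 184.5 × 2650 mm² = 489 kN, compressive.

P ≈ 489 kN (compressive)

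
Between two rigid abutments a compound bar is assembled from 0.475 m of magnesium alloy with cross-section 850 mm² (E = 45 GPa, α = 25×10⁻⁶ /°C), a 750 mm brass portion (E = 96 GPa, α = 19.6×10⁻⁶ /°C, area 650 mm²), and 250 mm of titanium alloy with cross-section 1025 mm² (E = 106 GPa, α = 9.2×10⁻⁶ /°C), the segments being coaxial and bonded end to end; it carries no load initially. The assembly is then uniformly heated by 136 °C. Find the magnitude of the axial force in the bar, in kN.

P ≈ 147 kN (compressive)

Free thermal expansion of the whole bar: Σ αᵢΔT Lᵢ = 25×10⁻⁶×136×475 + 19.6×10⁻⁶×136×750 + 9.2×10⁻⁶×136×250 = 3.927 mm.
Since the ends are fixed, an axial force P builds up, equal in every segment, with P · Σ Lᵢ/(AᵢEᵢ) = δ_free.
Σ Lᵢ/(AᵢEᵢ) = 475/(850×45×10³) + 750/(650×96×10³) + 250/(1025×106×10³) = 2.674×10⁻⁵ mm/N.
P = 3.927 / 2.674×10⁻⁵ = 146900 N = 146.9 kN, compressive.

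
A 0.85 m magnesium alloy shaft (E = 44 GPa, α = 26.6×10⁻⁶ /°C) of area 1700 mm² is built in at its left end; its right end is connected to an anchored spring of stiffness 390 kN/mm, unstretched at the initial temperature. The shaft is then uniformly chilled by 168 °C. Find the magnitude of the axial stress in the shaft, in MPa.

The unrestrained thermal change is αΔT L = 26.6×10⁻⁶ × 168 × 850 = 3.798 mm.
With a force P in the spring, the elastic change of the shaft is PL/(AE) and that of the spring is P/k; compatibility requires their sum to equal δ_free.
P [ L/(AE) + 1/k ] = δ_free → P [ 850/(1700×44×10³) + 1/(390×10³) ] = 3.798.
P = 3.798 / 1.393×10⁻⁵ = 272700 N.
σ = P/A = 272700/1700 = 160.4 MPa.

σ ≈ 160 MPa (tensile)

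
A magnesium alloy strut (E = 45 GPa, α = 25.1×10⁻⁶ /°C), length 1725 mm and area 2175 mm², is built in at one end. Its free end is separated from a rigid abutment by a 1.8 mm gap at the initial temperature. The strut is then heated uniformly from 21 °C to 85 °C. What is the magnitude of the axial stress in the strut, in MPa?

σ ≈ 25.3 MPa (compressive)

If the wall were absent the strut would grow by αΔT L = 25.1×10⁻⁶ × 64 × 1725 = 2.771 mm.
After closing the 1.8 mm clearance, 2.771 − 1.8 = 0.971 mm of expansion remains to be suppressed by the wall.
That suppressed elongation corresponds to σ = E·Δ/L = 45×10³ × 0.971/1725 = 25.33 MPa.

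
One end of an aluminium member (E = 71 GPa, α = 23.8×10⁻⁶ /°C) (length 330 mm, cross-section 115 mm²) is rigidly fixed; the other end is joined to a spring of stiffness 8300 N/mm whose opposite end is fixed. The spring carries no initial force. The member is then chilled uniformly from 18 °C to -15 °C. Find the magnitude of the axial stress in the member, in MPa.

Free thermal contraction: δ_free = αΔT L = 23.8×10⁻⁶ × 33 × 330 = 0.2592 mm.
Let P be the tensile force in the spring. The member extends elastically by PL/(AE) and the spring stretches by P/k; together these equal δ_free.
So P = δ_free / [L/(AE) + 1/k] = 0.2592 / [ 330/(115×71×10³) + 1/(8300) ].
P = 0.2592 / 0.0001609 = 1611 N.
σ = P/A = 1611/115 = 14.01 MPa.

σ ≈ 14 MPa (tensile)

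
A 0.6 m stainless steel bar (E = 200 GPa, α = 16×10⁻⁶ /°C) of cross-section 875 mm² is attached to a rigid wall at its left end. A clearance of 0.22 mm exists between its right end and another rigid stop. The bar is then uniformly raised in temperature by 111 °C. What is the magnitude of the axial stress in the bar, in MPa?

σ ≈ 282 MPa (compressive)

Unrestrained expansion: δ_free = αΔT L = 16×10⁻⁶ × 111 × 600 = 1.066 mm.
The gap closes (δ_free > 0.22 mm) and the wall then resists a further 1.066 − 0.22 = 0.8456 mm of expansion.
Compatibility: PL/(AE) = 0.8456 mm, so σ = P/A = E × (0.8456/600) = 281.9 MPa.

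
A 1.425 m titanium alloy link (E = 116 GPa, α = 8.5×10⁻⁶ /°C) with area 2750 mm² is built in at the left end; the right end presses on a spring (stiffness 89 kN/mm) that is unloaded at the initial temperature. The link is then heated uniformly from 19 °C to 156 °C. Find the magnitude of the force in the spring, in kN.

If the spring were absent the link would lengthen by αΔT L = 8.5×10⁻⁶ × 137 × 1425 = 1.659 mm.
With a force P in the spring, the elastic change of the link is PL/(AE) and that of the spring is P/k; compatibility requires their sum to equal δ_free.
So P = δ_free / [L/(AE) + 1/k] = 1.659 / [ 1425/(2750×116×10³) + 1/(89×10³) ].
P = 1.659 / 1.57×10⁻⁵ = 105700 N.

P ≈ 106 kN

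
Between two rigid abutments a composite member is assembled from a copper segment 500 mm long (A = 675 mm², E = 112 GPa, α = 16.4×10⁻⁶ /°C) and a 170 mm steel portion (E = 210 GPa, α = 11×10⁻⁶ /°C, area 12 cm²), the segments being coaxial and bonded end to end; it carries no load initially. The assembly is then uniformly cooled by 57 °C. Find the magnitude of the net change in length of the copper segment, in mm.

|ΔL| ≈ 0.0535 mm

With the walls removed the bar would change length by δ_free = Σ αᵢΔT Lᵢ = 16.4×10⁻⁶×57×500 + 11×10⁻⁶×57×170 = 0.574 mm.
The walls prevent any net length change, so an axial force P (same in every segment) develops. Compatibility: P · Σ Lᵢ/(AᵢEᵢ) = δ_free.
Σ Lᵢ/(AᵢEᵢ) = 500/(675×112×10³) + 170/(1200×210×10³) = 7.288×10⁻⁶ mm/N.
So P = 0.574 / 7.288×10⁻⁶ = 78.75 kN, tensile.
For the copper segment, free thermal change = 16.4×10⁻⁶×57×500 = 0.4674 mm and elastic change from P = 78750×500/(675×112×10³) = 0.5209 mm; these oppose, so the net change is 0.0535 mm (segment lengthens).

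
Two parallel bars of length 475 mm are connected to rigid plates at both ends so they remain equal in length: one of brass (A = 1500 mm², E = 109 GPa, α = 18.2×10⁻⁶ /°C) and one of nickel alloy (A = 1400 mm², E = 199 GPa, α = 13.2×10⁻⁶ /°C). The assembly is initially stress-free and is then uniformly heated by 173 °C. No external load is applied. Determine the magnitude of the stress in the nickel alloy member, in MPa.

Both members must finish at the same length. With the larger α, the brass tends to over-expand; the plates restrain it, putting the brass in compression and the nickel alloy in tension. With no external load the two internal forces are equal and opposite, magnitude P.
Equating the net (thermal + elastic) strains gives |α₁ − α₂|·ΔT = P·[1/(A₁E₁) + 1/(A₂E₂)].
|α₁ − α₂|·ΔT = 5×10⁻⁶ × 173 = 0.000865.
1/(A₁E₁) + 1/(A₂E₂) = 1/(1500×109×10³) + 1/(1400×199×10³) = 9.706×10⁻⁹ N⁻¹.
So P = 0.000865 / 9.706×10⁻⁹ = 89.12 kN.
σ_{nickel alloy} = P/A₂ = 89120/1400 = 63.66 MPa, tensile.

σ ≈ 63.7 MPa (tensile)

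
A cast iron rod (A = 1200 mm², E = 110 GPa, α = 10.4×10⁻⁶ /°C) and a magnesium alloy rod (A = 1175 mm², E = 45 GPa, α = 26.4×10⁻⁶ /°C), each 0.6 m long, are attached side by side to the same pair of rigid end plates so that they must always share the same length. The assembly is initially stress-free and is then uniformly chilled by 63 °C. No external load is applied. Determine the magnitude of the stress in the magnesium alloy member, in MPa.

Both members must finish at the same length. With the larger α, the magnesium alloy tends to over-contract; the plates restrain it, putting the magnesium alloy in tension and the cast iron in compression. With no external load the two internal forces are equal and opposite, magnitude P.
Setting the final lengths equal and cancelling L: (α₁ − α₂)ΔT = P/(A₁E₁) + P/(A₂E₂).
|α₁ − α₂|·ΔT = 16×10⁻⁶ × 63 = 0.001008.
1/(A₁E₁) + 1/(A₂E₂) = 1/(1200×110×10³) + 1/(1175×45×10³) = 2.649×10⁻⁸ N⁻¹.
So P = 0.001008 / 2.649×10⁻⁸ = 38.05 kN.
σ_{magnesium alloy} = P/A₂ = 38050/1175 = 32.39 MPa, tensile.

σ ≈ 32.4 MPa (tensile)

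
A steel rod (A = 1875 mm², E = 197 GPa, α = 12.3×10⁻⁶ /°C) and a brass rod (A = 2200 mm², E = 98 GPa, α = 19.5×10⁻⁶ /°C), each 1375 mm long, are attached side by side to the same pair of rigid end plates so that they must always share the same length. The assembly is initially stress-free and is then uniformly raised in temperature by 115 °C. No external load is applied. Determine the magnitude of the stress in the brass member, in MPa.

Both members must finish at the same length. With the larger α, the brass tends to over-expand; the plates restrain it, putting the brass in compression and the steel in tension. With no external load the two internal forces are equal and opposite, magnitude P.
Equating the net (thermal + elastic) strains gives |α₁ − α₂|·ΔT = P·[1/(A₁E₁) + 1/(A₂E₂)].
|α₁ − α₂|·ΔT = 7.2×10⁻⁶ × 115 = 0.000828.
1/(A₁E₁) + 1/(A₂E₂) = 1/(1875×197×10³) + 1/(2200×98×10³) = 7.345×10⁻⁹ N⁻¹.
So P = 0.000828 / 7.345×10⁻⁹ = 112.7 kN.
σ_{brass} = P/A₂ = 112700/2200 = 51.24 MPa, compressive.

σ ≈ 51.2 MPa (compressive)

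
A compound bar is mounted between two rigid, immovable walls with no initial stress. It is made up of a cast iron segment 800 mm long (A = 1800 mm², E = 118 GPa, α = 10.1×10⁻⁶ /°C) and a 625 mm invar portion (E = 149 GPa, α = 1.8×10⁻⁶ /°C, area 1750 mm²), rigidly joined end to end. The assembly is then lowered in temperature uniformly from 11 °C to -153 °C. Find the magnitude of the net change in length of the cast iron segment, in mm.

Free thermal contraction of the whole bar: Σ αᵢΔT Lᵢ = 10.1×10⁻⁶×164×800 + 1.8×10⁻⁶×164×625 = 1.51 mm.
The walls prevent any net length change, so an axial force P (same in every segment) develops. Compatibility: P · Σ Lᵢ/(AᵢEᵢ) = δ_free.
The series flexibility is Σ Lᵢ/(AᵢEᵢ) = 800/(1800×118×10³) + 625/(1750×149×10³) = 6.163×10⁻⁶ mm/N.
P = 1.51 / 6.163×10⁻⁶ = 244900 N = 244.9 kN, tensile.
For the cast iron segment, free thermal change = 10.1×10⁻⁶×164×800 = 1.325 mm and elastic change from P = 244900×800/(1800×118×10³) = 0.9225 mm; these oppose, so the net change is 0.403 mm (segment shortens).

|ΔL| ≈ 0.403 mm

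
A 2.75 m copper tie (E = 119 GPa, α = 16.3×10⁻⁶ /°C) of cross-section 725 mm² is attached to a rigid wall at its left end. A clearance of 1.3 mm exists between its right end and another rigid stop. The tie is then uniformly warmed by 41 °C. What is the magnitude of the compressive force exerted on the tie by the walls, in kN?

P ≈ 16.9 kN

Free thermal elongation = αΔT L = 16.3×10⁻⁶ × 41 × 2750 = 1.838 mm.
After closing the 1.3 mm clearance, 1.838 − 1.3 = 0.5378 mm of expansion remains to be suppressed by the wall.
So σ = E(δ_free − g)/L = 119×10³ × 0.5378/2750 = 23.27 MPa.
P = σA = 23.27 × 725 = 16.87 kN.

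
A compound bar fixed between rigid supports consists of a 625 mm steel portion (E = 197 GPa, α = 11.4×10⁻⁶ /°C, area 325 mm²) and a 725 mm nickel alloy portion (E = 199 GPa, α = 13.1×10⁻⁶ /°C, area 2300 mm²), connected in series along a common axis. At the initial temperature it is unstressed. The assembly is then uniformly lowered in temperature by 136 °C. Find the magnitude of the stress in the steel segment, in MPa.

If the supports were absent, the total length change would be Σ αᵢΔT Lᵢ = 11.4×10⁻⁶×136×625 + 13.1×10⁻⁶×136×725 = 2.261 mm.
The rigid supports impose zero overall length change; the single axial force P common to all segments must satisfy P Σ Lᵢ/(AᵢEᵢ) = δ_free.
The series flexibility is Σ Lᵢ/(AᵢEᵢ) = 625/(325×197×10³) + 725/(2300×199×10³) = 1.135×10⁻⁵ mm/N.
P = 2.261 / 1.135×10⁻⁵ = 199300 N = 199.3 kN, tensile.
σ_{steel} = P / A = 199300 / 325 = 613.1 MPa.

σ ≈ 613 MPa (tensile)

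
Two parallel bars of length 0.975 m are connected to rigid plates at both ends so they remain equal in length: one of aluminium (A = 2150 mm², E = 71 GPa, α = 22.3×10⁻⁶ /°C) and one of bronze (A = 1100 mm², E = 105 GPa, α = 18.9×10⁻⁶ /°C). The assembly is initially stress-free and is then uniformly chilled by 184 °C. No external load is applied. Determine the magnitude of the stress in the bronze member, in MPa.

σ ≈ 37.4 MPa (compressive)

The aluminium has the larger α, so on cooling it would change length more than the bronze if both were free. The rigid plates force a common final length, so the aluminium is put into tension and the bronze into compression, with equal and opposite forces P (no external load).
Compatibility of the two members (thermal + elastic change equal): (α₁ − α₂)ΔT = P·[1/(A₁E₁) + 1/(A₂E₂)].
|α₁ − α₂|·ΔT = 3.4×10⁻⁶ × 184 = 0.0006256.
1/(A₁E₁) + 1/(A₂E₂) = 1/(2150×71×10³) + 1/(1100×105×10³) = 1.521×10⁻⁸ N⁻¹.
So P = 0.0006256 / 1.521×10⁻⁸ = 41.13 kN.
σ_{bronze} = P/A₂ = 41130/1100 = 37.39 MPa, compressive.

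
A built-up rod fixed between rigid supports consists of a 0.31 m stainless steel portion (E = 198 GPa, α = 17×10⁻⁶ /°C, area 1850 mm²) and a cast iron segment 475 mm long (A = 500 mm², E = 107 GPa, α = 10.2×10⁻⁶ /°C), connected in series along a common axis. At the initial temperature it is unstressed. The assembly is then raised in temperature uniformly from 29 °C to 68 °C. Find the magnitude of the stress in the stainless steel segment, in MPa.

Free thermal expansion of the whole bar: Σ αᵢΔT Lᵢ = 17×10⁻⁶×39×310 + 10.2×10⁻⁶×39×475 = 0.3945 mm.
Since the ends are fixed, an axial force P builds up, equal in every segment, with P · Σ Lᵢ/(AᵢEᵢ) = δ_free.
Σ Lᵢ/(AᵢEᵢ) = 310/(1850×198×10³) + 475/(500×107×10³) = 9.725×10⁻⁶ mm/N.
P = 0.3945 / 9.725×10⁻⁶ = 40560 N = 40.56 kN, compressive.
σ_{stainless steel} = P / A = 40560 / 1850 = 21.93 MPa.

σ ≈ 21.9 MPa (compressive)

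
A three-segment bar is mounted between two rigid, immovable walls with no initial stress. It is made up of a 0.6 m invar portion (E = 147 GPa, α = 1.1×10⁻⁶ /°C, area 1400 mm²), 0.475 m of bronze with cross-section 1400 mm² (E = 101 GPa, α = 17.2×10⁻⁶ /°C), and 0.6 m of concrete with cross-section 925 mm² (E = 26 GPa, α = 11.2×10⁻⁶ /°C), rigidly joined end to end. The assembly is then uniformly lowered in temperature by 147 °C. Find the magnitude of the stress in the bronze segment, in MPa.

σ ≈ 52.3 MPa (tensile)

With the walls removed the bar would change length by δ_free = Σ αᵢΔT Lᵢ = 1.1×10⁻⁶×147×600 + 17.2×10⁻⁶×147×475 + 11.2×10⁻⁶×147×600 = 2.286 mm.
The walls prevent any net length change, so an axial force P (same in every segment) develops. Compatibility: P · Σ Lᵢ/(AᵢEᵢ) = δ_free.
The series flexibility is Σ Lᵢ/(AᵢEᵢ) = 600/(1400×147×10³) + 475/(1400×101×10³) + 600/(925×26×10³) = 3.122×10⁻⁵ mm/N.
Hence P = δ_free / Σ(L/AE) = 2.286/3.122×10⁻⁵ = 73.21 kN (tensile).
σ_{bronze} = P / A = 73210 / 1400 = 52.29 MPa.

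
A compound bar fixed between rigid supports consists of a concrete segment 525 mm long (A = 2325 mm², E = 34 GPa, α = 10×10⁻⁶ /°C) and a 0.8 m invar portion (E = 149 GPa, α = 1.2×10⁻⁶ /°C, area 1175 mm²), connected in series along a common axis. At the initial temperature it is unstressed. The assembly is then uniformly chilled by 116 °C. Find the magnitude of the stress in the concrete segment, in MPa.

Free thermal contraction of the whole bar: Σ αᵢΔT Lᵢ = 10×10⁻⁶×116×525 + 1.2×10⁻⁶×116×800 = 0.7204 mm.
The walls prevent any net length change, so an axial force P (same in every segment) develops. Compatibility: P · Σ Lᵢ/(AᵢEᵢ) = δ_free.
Σ Lᵢ/(AᵢEᵢ) = 525/(2325×34×10³) + 800/(1175×149×10³) = 1.121×10⁻⁵ mm/N.
So P = 0.7204 / 1.121×10⁻⁵ = 64.26 kN, tensile.
σ_{concrete} = P / A = 64260 / 2325 = 27.64 MPa.

σ ≈ 27.6 MPa (tensile)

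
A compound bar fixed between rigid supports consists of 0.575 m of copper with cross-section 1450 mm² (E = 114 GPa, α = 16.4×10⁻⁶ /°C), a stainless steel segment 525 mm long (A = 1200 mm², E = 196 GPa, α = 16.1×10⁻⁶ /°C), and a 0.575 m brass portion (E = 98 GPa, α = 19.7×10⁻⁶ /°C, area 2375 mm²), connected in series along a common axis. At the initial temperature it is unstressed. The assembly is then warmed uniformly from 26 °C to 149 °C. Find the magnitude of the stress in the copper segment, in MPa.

With the walls removed the bar would change length by δ_free = Σ αᵢΔT Lᵢ = 16.4×10⁻⁶×123×575 + 16.1×10⁻⁶×123×525 + 19.7×10⁻⁶×123×575 = 3.593 mm.
The walls prevent any net length change, so an axial force P (same in every segment) develops. Compatibility: P · Σ Lᵢ/(AᵢEᵢ) = δ_free.
Σ Lᵢ/(AᵢEᵢ) = 575/(1450×114×10³) + 525/(1200×196×10³) + 575/(2375×98×10³) = 8.181×10⁻⁶ mm/N.
Hence P = δ_free / Σ(L/AE) = 3.593/8.181×10⁻⁶ = 439.2 kN (compressive).
σ_{copper} = P / A = 439200 / 1450 = 302.9 MPa.

σ ≈ 303 MPa (compressive)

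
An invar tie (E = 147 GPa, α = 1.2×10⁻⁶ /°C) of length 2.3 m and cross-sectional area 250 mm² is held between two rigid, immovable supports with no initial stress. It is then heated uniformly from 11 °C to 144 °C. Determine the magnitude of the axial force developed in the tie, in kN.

Full restraint means ε = 0, so the stress is σ = EαΔT = 147×10³ × 1.2×10⁻⁶ × 133 = 23.46 MPa.
P = AEαΔT = 250 × 147×10³ × 1.2×10⁻⁶ × 133 = 5.865 kN (compressive).

P ≈ 5.87 kN (compressive)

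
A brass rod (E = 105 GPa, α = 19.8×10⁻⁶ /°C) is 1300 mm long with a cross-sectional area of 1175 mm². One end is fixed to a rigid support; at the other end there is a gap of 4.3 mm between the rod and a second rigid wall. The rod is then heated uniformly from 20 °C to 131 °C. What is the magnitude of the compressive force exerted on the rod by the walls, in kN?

If the wall were absent the rod would grow by αΔT L = 19.8×10⁻⁶ × 111 × 1300 = 2.857 mm.
Since δ_free = 2.86 mm is less than the 4.3 mm gap, the rod never touches the wall. No axial force develops.

P ≈ 0 kN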